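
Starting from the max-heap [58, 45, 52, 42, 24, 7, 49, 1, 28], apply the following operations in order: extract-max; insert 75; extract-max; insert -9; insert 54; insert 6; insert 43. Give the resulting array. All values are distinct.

[54, 52, 49, 42, 45, 43, 28, 1, -9, 24, 6, 7]

extract-max → returns 58:
  remove root 58; move last element 28 to root → [28, 45, 52, 42, 24, 7, 49, 1]
  28 vs larger child 52 at index 2, swap → [52, 45, 28, 42, 24, 7, 49, 1]
  28 vs larger child 49 at index 6, swap → [52, 45, 49, 42, 24, 7, 28, 1]
insert 75:
  append 75 at index 8 → [52, 45, 49, 42, 24, 7, 28, 1, 75]
  75 > parent 42 at index 3, swap → [52, 45, 49, 75, 24, 7, 28, 1, 42]
  75 > parent 45 at index 1, swap → [52, 75, 49, 45, 24, 7, 28, 1, 42]
  75 > parent 52 at index 0, swap → [75, 52, 49, 45, 24, 7, 28, 1, 42]
extract-max → returns 75:
  remove root 75; move last element 42 to root → [42, 52, 49, 45, 24, 7, 28, 1]
  42 vs larger child 52 at index 1, swap → [52, 42, 49, 45, 24, 7, 28, 1]
  42 vs larger child 45 at index 3, swap → [52, 45, 49, 42, 24, 7, 28, 1]
insert -9:
  append -9 at index 8 → [52, 45, 49, 42, 24, 7, 28, 1, -9] (no swap needed)
insert 54:
  append 54 at index 9 → [52, 45, 49, 42, 24, 7, 28, 1, -9, 54]
  54 > parent 24 at index 4, swap → [52, 45, 49, 42, 54, 7, 28, 1, -9, 24]
  54 > parent 45 at index 1, swap → [52, 54, 49, 42, 45, 7, 28, 1, -9, 24]
  54 > parent 52 at index 0, swap → [54, 52, 49, 42, 45, 7, 28, 1, -9, 24]
insert 6:
  append 6 at index 10 → [54, 52, 49, 42, 45, 7, 28, 1, -9, 24, 6] (no swap needed)
insert 43:
  append 43 at index 11 → [54, 52, 49, 42, 45, 7, 28, 1, -9, 24, 6, 43]
  43 > parent 7 at index 5, swap → [54, 52, 49, 42, 45, 43, 28, 1, -9, 24, 6, 7]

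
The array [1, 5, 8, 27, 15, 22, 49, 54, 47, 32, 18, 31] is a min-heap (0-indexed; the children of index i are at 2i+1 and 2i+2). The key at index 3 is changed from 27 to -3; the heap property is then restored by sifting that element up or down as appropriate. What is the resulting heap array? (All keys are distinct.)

set index 3 from 27 to -3 → [1, 5, 8, -3, 15, 22, 49, 54, 47, 32, 18, 31]
-3 < parent 5 at index 1, swap → [1, -3, 8, 5, 15, 22, 49, 54, 47, 32, 18, 31]
-3 < parent 1 at index 0, swap → [-3, 1, 8, 5, 15, 22, 49, 54, 47, 32, 18, 31]

[-3, 1, 8, 5, 15, 22, 49, 54, 47, 32, 18, 31]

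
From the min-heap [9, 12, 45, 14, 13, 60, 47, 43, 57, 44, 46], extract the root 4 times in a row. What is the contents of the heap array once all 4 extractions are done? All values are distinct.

[43, 44, 45, 46, 57, 60, 47]

extract-min #1 returns 9:
  remove root 9; move last element 46 to root → [46, 12, 45, 14, 13, 60, 47, 43, 57, 44]
  46 vs smaller child 12 at index 1, swap → [12, 46, 45, 14, 13, 60, 47, 43, 57, 44]
  46 vs smaller child 13 at index 4, swap → [12, 13, 45, 14, 46, 60, 47, 43, 57, 44]
  46 vs only child 44 at index 9, swap → [12, 13, 45, 14, 44, 60, 47, 43, 57, 46]
extract-min #2 returns 12:
  remove root 12; move last element 46 to root → [46, 13, 45, 14, 44, 60, 47, 43, 57]
  46 vs smaller child 13 at index 1, swap → [13, 46, 45, 14, 44, 60, 47, 43, 57]
  46 vs smaller child 14 at index 3, swap → [13, 14, 45, 46, 44, 60, 47, 43, 57]
  46 vs smaller child 43 at index 7, swap → [13, 14, 45, 43, 44, 60, 47, 46, 57]
extract-min #3 returns 13:
  remove root 13; move last element 57 to root → [57, 14, 45, 43, 44, 60, 47, 46]
  57 vs smaller child 14 at index 1, swap → [14, 57, 45, 43, 44, 60, 47, 46]
  57 vs smaller child 43 at index 3, swap → [14, 43, 45, 57, 44, 60, 47, 46]
  57 vs only child 46 at index 7, swap → [14, 43, 45, 46, 44, 60, 47, 57]
extract-min #4 returns 14:
  remove root 14; move last element 57 to root → [57, 43, 45, 46, 44, 60, 47]
  57 vs smaller child 43 at index 1, swap → [43, 57, 45, 46, 44, 60, 47]
  57 vs smaller child 44 at index 4, swap → [43, 44, 45, 46, 57, 60, 47]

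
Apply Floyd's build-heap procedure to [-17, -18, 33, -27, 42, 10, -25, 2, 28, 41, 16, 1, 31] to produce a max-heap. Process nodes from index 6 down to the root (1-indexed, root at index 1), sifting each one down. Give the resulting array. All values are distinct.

[42, 41, 33, 28, 16, 31, -25, 2, -27, -18, -17, 1, 10]

sift down from index 6:
  10 vs larger child 31 at index 13, swap → [-17, -18, 33, -27, 42, 31, -25, 2, 28, 41, 16, 1, 10]
sift down from index 5: already satisfies heap property
sift down from index 4:
  -27 vs larger child 28 at index 9, swap → [-17, -18, 33, 28, 42, 31, -25, 2, -27, 41, 16, 1, 10]
sift down from index 3: already satisfies heap property
sift down from index 2:
  -18 vs larger child 42 at index 5, swap → [-17, 42, 33, 28, -18, 31, -25, 2, -27, 41, 16, 1, 10]
  -18 vs larger child 41 at index 10, swap → [-17, 42, 33, 28, 41, 31, -25, 2, -27, -18, 16, 1, 10]
sift down from index 1:
  -17 vs larger child 42 at index 2, swap → [42, -17, 33, 28, 41, 31, -25, 2, -27, -18, 16, 1, 10]
  -17 vs larger child 41 at index 5, swap → [42, 41, 33, 28, -17, 31, -25, 2, -27, -18, 16, 1, 10]
  -17 vs larger child 16 at index 11, swap → [42, 41, 33, 28, 16, 31, -25, 2, -27, -18, -17, 1, 10]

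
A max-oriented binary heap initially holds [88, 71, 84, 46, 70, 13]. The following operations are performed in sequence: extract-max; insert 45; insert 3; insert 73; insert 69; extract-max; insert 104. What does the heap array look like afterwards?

[104, 73, 45, 71, 70, 13, 3, 46, 69]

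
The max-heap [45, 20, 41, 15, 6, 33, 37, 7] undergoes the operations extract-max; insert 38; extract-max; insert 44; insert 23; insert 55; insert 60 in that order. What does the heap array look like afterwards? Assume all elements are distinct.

[60, 55, 37, 23, 44, 33, 7, 15, 20, 6, 38]

extract-max → returns 45:
  remove root 45; move last element 7 to root → [7, 20, 41, 15, 6, 33, 37]
  7 vs larger child 41 at index 2, swap → [41, 20, 7, 15, 6, 33, 37]
  7 vs larger child 37 at index 6, swap → [41, 20, 37, 15, 6, 33, 7]
insert 38:
  append 38 at index 7 → [41, 20, 37, 15, 6, 33, 7, 38]
  38 > parent 15 at index 3, swap → [41, 20, 37, 38, 6, 33, 7, 15]
  38 > parent 20 at index 1, swap → [41, 38, 37, 20, 6, 33, 7, 15]
extract-max → returns 41:
  remove root 41; move last element 15 to root → [15, 38, 37, 20, 6, 33, 7]
  15 vs larger child 38 at index 1, swap → [38, 15, 37, 20, 6, 33, 7]
  15 vs larger child 20 at index 3, swap → [38, 20, 37, 15, 6, 33, 7]
insert 44:
  append 44 at index 7 → [38, 20, 37, 15, 6, 33, 7, 44]
  44 > parent 15 at index 3, swap → [38, 20, 37, 44, 6, 33, 7, 15]
  44 > parent 20 at index 1, swap → [38, 44, 37, 20, 6, 33, 7, 15]
  44 > parent 38 at index 0, swap → [44, 38, 37, 20, 6, 33, 7, 15]
insert 23:
  append 23 at index 8 → [44, 38, 37, 20, 6, 33, 7, 15, 23]
  23 > parent 20 at index 3, swap → [44, 38, 37, 23, 6, 33, 7, 15, 20]
insert 55:
  append 55 at index 9 → [44, 38, 37, 23, 6, 33, 7, 15, 20, 55]
  55 > parent 6 at index 4, swap → [44, 38, 37, 23, 55, 33, 7, 15, 20, 6]
  55 > parent 38 at index 1, swap → [44, 55, 37, 23, 38, 33, 7, 15, 20, 6]
  55 > parent 44 at index 0, swap → [55, 44, 37, 23, 38, 33, 7, 15, 20, 6]
insert 60:
  append 60 at index 10 → [55, 44, 37, 23, 38, 33, 7, 15, 20, 6, 60]
  60 > parent 38 at index 4, swap → [55, 44, 37, 23, 60, 33, 7, 15, 20, 6, 38]
  60 > parent 44 at index 1, swap → [55, 60, 37, 23, 44, 33, 7, 15, 20, 6, 38]
  60 > parent 55 at index 0, swap → [60, 55, 37, 23, 44, 33, 7, 15, 20, 6, 38]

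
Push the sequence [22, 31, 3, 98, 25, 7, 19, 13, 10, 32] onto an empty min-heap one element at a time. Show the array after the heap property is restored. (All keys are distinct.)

[3, 10, 7, 13, 31, 22, 19, 98, 25, 32]

Insert 22:
  append 22 at index 0 → [22] (no swap needed)
Insert 31:
  append 31 at index 1 → [22, 31] (no swap needed)
Insert 3:
  append 3 at index 2 → [22, 31, 3]
  3 < parent 22 at index 0, swap → [3, 31, 22]
Insert 98:
  append 98 at index 3 → [3, 31, 22, 98] (no swap needed)
Insert 25:
  append 25 at index 4 → [3, 31, 22, 98, 25]
  25 < parent 31 at index 1, swap → [3, 25, 22, 98, 31]
Insert 7:
  append 7 at index 5 → [3, 25, 22, 98, 31, 7]
  7 < parent 22 at index 2, swap → [3, 25, 7, 98, 31, 22]
Insert 19:
  append 19 at index 6 → [3, 25, 7, 98, 31, 22, 19] (no swap needed)
Insert 13:
  append 13 at index 7 → [3, 25, 7, 98, 31, 22, 19, 13]
  13 < parent 98 at index 3, swap → [3, 25, 7, 13, 31, 22, 19, 98]
  13 < parent 25 at index 1, swap → [3, 13, 7, 25, 31, 22, 19, 98]
Insert 10:
  append 10 at index 8 → [3, 13, 7, 25, 31, 22, 19, 98, 10]
  10 < parent 25 at index 3, swap → [3, 13, 7, 10, 31, 22, 19, 98, 25]
  10 < parent 13 at index 1, swap → [3, 10, 7, 13, 31, 22, 19, 98, 25]
Insert 32:
  append 32 at index 9 → [3, 10, 7, 13, 31, 22, 19, 98, 25, 32] (no swap needed)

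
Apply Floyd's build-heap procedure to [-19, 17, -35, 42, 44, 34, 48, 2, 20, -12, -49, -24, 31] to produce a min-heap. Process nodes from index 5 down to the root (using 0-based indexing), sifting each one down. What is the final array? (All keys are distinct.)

sift down from index 5:
  34 vs smaller child -24 at index 11, swap → [-19, 17, -35, 42, 44, -24, 48, 2, 20, -12, -49, 34, 31]
sift down from index 4:
  44 vs smaller child -49 at index 10, swap → [-19, 17, -35, 42, -49, -24, 48, 2, 20, -12, 44, 34, 31]
sift down from index 3:
  42 vs smaller child 2 at index 7, swap → [-19, 17, -35, 2, -49, -24, 48, 42, 20, -12, 44, 34, 31]
sift down from index 2: already satisfies heap property
sift down from index 1:
  17 vs smaller child -49 at index 4, swap → [-19, -49, -35, 2, 17, -24, 48, 42, 20, -12, 44, 34, 31]
  17 vs smaller child -12 at index 9, swap → [-19, -49, -35, 2, -12, -24, 48, 42, 20, 17, 44, 34, 31]
sift down from index 0:
  -19 vs smaller child -49 at index 1, swap → [-49, -19, -35, 2, -12, -24, 48, 42, 20, 17, 44, 34, 31]

[-49, -19, -35, 2, -12, -24, 48, 42, 20, 17, 44, 34, 31]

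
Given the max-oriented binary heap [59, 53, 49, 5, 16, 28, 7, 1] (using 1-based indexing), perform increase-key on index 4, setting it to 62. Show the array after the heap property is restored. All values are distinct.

[62, 59, 49, 53, 16, 28, 7, 1]

set index 4 from 5 to 62 → [59, 53, 49, 62, 16, 28, 7, 1]
62 > parent 53 at index 2, swap → [59, 62, 49, 53, 16, 28, 7, 1]
62 > parent 59 at index 1, swap → [62, 59, 49, 53, 16, 28, 7, 1]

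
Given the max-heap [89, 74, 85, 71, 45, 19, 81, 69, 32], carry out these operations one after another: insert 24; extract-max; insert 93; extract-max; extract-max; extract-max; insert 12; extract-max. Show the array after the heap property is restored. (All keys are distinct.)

[71, 69, 32, 12, 45, 19, 24]

insert 24:
  append 24 at index 9 → [89, 74, 85, 71, 45, 19, 81, 69, 32, 24] (no swap needed)
extract-max → returns 89:
  remove root 89; move last element 24 to root → [24, 74, 85, 71, 45, 19, 81, 69, 32]
  24 vs larger child 85 at index 2, swap → [85, 74, 24, 71, 45, 19, 81, 69, 32]
  24 vs larger child 81 at index 6, swap → [85, 74, 81, 71, 45, 19, 24, 69, 32]
insert 93:
  append 93 at index 9 → [85, 74, 81, 71, 45, 19, 24, 69, 32, 93]
  93 > parent 45 at index 4, swap → [85, 74, 81, 71, 93, 19, 24, 69, 32, 45]
  93 > parent 74 at index 1, swap → [85, 93, 81, 71, 74, 19, 24, 69, 32, 45]
  93 > parent 85 at index 0, swap → [93, 85, 81, 71, 74, 19, 24, 69, 32, 45]
extract-max → returns 93:
  remove root 93; move last element 45 to root → [45, 85, 81, 71, 74, 19, 24, 69, 32]
  45 vs larger child 85 at index 1, swap → [85, 45, 81, 71, 74, 19, 24, 69, 32]
  45 vs larger child 74 at index 4, swap → [85, 74, 81, 71, 45, 19, 24, 69, 32]
extract-max → returns 85:
  remove root 85; move last element 32 to root → [32, 74, 81, 71, 45, 19, 24, 69]
  32 vs larger child 81 at index 2, swap → [81, 74, 32, 71, 45, 19, 24, 69]
extract-max → returns 81:
  remove root 81; move last element 69 to root → [69, 74, 32, 71, 45, 19, 24]
  69 vs larger child 74 at index 1, swap → [74, 69, 32, 71, 45, 19, 24]
  69 vs larger child 71 at index 3, swap → [74, 71, 32, 69, 45, 19, 24]
insert 12:
  append 12 at index 7 → [74, 71, 32, 69, 45, 19, 24, 12] (no swap needed)
extract-max → returns 74:
  remove root 74; move last element 12 to root → [12, 71, 32, 69, 45, 19, 24]
  12 vs larger child 71 at index 1, swap → [71, 12, 32, 69, 45, 19, 24]
  12 vs larger child 69 at index 3, swap → [71, 69, 32, 12, 45, 19, 24]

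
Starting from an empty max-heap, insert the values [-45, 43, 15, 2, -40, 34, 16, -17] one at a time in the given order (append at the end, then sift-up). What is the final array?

Insert -45:
  append -45 at index 0 → [-45] (no swap needed)
Insert 43:
  append 43 at index 1 → [-45, 43]
  43 > parent -45 at index 0, swap → [43, -45]
Insert 15:
  append 15 at index 2 → [43, -45, 15] (no swap needed)
Insert 2:
  append 2 at index 3 → [43, -45, 15, 2]
  2 > parent -45 at index 1, swap → [43, 2, 15, -45]
Insert -40:
  append -40 at index 4 → [43, 2, 15, -45, -40] (no swap needed)
Insert 34:
  append 34 at index 5 → [43, 2, 15, -45, -40, 34]
  34 > parent 15 at index 2, swap → [43, 2, 34, -45, -40, 15]
Insert 16:
  append 16 at index 6 → [43, 2, 34, -45, -40, 15, 16] (no swap needed)
Insert -17:
  append -17 at index 7 → [43, 2, 34, -45, -40, 15, 16, -17]
  -17 > parent -45 at index 3, swap → [43, 2, 34, -17, -40, 15, 16, -45]

[43, 2, 34, -17, -40, 15, 16, -45]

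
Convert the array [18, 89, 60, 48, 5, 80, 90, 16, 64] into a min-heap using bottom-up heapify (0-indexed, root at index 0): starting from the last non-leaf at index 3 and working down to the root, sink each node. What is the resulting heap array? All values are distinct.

sift down from index 3:
  48 vs smaller child 16 at index 7, swap → [18, 89, 60, 16, 5, 80, 90, 48, 64]
sift down from index 2: already satisfies heap property
sift down from index 1:
  89 vs smaller child 5 at index 4, swap → [18, 5, 60, 16, 89, 80, 90, 48, 64]
sift down from index 0:
  18 vs smaller child 5 at index 1, swap → [5, 18, 60, 16, 89, 80, 90, 48, 64]
  18 vs smaller child 16 at index 3, swap → [5, 16, 60, 18, 89, 80, 90, 48, 64]

[5, 16, 60, 18, 89, 80, 90, 48, 64]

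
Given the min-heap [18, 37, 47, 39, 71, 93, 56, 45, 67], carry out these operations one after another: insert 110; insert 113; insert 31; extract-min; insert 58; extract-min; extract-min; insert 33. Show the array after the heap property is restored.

[33, 39, 47, 67, 45, 58, 56, 93, 113, 110, 71]

insert 110:
  append 110 at index 9 → [18, 37, 47, 39, 71, 93, 56, 45, 67, 110] (no swap needed)
insert 113:
  append 113 at index 10 → [18, 37, 47, 39, 71, 93, 56, 45, 67, 110, 113] (no swap needed)
insert 31:
  append 31 at index 11 → [18, 37, 47, 39, 71, 93, 56, 45, 67, 110, 113, 31]
  31 < parent 93 at index 5, swap → [18, 37, 47, 39, 71, 31, 56, 45, 67, 110, 113, 93]
  31 < parent 47 at index 2, swap → [18, 37, 31, 39, 71, 47, 56, 45, 67, 110, 113, 93]
extract-min → returns 18:
  remove root 18; move last element 93 to root → [93, 37, 31, 39, 71, 47, 56, 45, 67, 110, 113]
  93 vs smaller child 31 at index 2, swap → [31, 37, 93, 39, 71, 47, 56, 45, 67, 110, 113]
  93 vs smaller child 47 at index 5, swap → [31, 37, 47, 39, 71, 93, 56, 45, 67, 110, 113]
insert 58:
  append 58 at index 11 → [31, 37, 47, 39, 71, 93, 56, 45, 67, 110, 113, 58]
  58 < parent 93 at index 5, swap → [31, 37, 47, 39, 71, 58, 56, 45, 67, 110, 113, 93]
extract-min → returns 31:
  remove root 31; move last element 93 to root → [93, 37, 47, 39, 71, 58, 56, 45, 67, 110, 113]
  93 vs smaller child 37 at index 1, swap → [37, 93, 47, 39, 71, 58, 56, 45, 67, 110, 113]
  93 vs smaller child 39 at index 3, swap → [37, 39, 47, 93, 71, 58, 56, 45, 67, 110, 113]
  93 vs smaller child 45 at index 7, swap → [37, 39, 47, 45, 71, 58, 56, 93, 67, 110, 113]
extract-min → returns 37:
  remove root 37; move last element 113 to root → [113, 39, 47, 45, 71, 58, 56, 93, 67, 110]
  113 vs smaller child 39 at index 1, swap → [39, 113, 47, 45, 71, 58, 56, 93, 67, 110]
  113 vs smaller child 45 at index 3, swap → [39, 45, 47, 113, 71, 58, 56, 93, 67, 110]
  113 vs smaller child 67 at index 8, swap → [39, 45, 47, 67, 71, 58, 56, 93, 113, 110]
insert 33:
  append 33 at index 10 → [39, 45, 47, 67, 71, 58, 56, 93, 113, 110, 33]
  33 < parent 71 at index 4, swap → [39, 45, 47, 67, 33, 58, 56, 93, 113, 110, 71]
  33 < parent 45 at index 1, swap → [39, 33, 47, 67, 45, 58, 56, 93, 113, 110, 71]
  33 < parent 39 at index 0, swap → [33, 39, 47, 67, 45, 58, 56, 93, 113, 110, 71]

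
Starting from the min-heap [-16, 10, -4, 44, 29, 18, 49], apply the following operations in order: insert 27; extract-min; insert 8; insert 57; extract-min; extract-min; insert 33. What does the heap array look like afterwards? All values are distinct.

insert 27:
  append 27 at index 7 → [-16, 10, -4, 44, 29, 18, 49, 27]
  27 < parent 44 at index 3, swap → [-16, 10, -4, 27, 29, 18, 49, 44]
extract-min → returns -16:
  remove root -16; move last element 44 to root → [44, 10, -4, 27, 29, 18, 49]
  44 vs smaller child -4 at index 2, swap → [-4, 10, 44, 27, 29, 18, 49]
  44 vs smaller child 18 at index 5, swap → [-4, 10, 18, 27, 29, 44, 49]
insert 8:
  append 8 at index 7 → [-4, 10, 18, 27, 29, 44, 49, 8]
  8 < parent 27 at index 3, swap → [-4, 10, 18, 8, 29, 44, 49, 27]
  8 < parent 10 at index 1, swap → [-4, 8, 18, 10, 29, 44, 49, 27]
insert 57:
  append 57 at index 8 → [-4, 8, 18, 10, 29, 44, 49, 27, 57] (no swap needed)
extract-min → returns -4:
  remove root -4; move last element 57 to root → [57, 8, 18, 10, 29, 44, 49, 27]
  57 vs smaller child 8 at index 1, swap → [8, 57, 18, 10, 29, 44, 49, 27]
  57 vs smaller child 10 at index 3, swap → [8, 10, 18, 57, 29, 44, 49, 27]
  57 vs only child 27 at index 7, swap → [8, 10, 18, 27, 29, 44, 49, 57]
extract-min → returns 8:
  remove root 8; move last element 57 to root → [57, 10, 18, 27, 29, 44, 49]
  57 vs smaller child 10 at index 1, swap → [10, 57, 18, 27, 29, 44, 49]
  57 vs smaller child 27 at index 3, swap → [10, 27, 18, 57, 29, 44, 49]
insert 33:
  append 33 at index 7 → [10, 27, 18, 57, 29, 44, 49, 33]
  33 < parent 57 at index 3, swap → [10, 27, 18, 33, 29, 44, 49, 57]

[10, 27, 18, 33, 29, 44, 49, 57]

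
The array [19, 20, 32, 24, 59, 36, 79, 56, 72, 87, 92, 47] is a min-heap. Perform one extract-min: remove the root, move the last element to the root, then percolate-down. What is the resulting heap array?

[20, 24, 32, 47, 59, 36, 79, 56, 72, 87, 92]

remove root 19; move last element 47 to root → [47, 20, 32, 24, 59, 36, 79, 56, 72, 87, 92]
47 vs smaller child 20 at index 1, swap → [20, 47, 32, 24, 59, 36, 79, 56, 72, 87, 92]
47 vs smaller child 24 at index 3, swap → [20, 24, 32, 47, 59, 36, 79, 56, 72, 87, 92]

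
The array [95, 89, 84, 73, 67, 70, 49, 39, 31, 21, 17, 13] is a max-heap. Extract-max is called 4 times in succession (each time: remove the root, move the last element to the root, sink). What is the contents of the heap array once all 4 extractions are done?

extract-max #1 returns 95:
  remove root 95; move last element 13 to root → [13, 89, 84, 73, 67, 70, 49, 39, 31, 21, 17]
  13 vs larger child 89 at index 1, swap → [89, 13, 84, 73, 67, 70, 49, 39, 31, 21, 17]
  13 vs larger child 73 at index 3, swap → [89, 73, 84, 13, 67, 70, 49, 39, 31, 21, 17]
  13 vs larger child 39 at index 7, swap → [89, 73, 84, 39, 67, 70, 49, 13, 31, 21, 17]
extract-max #2 returns 89:
  remove root 89; move last element 17 to root → [17, 73, 84, 39, 67, 70, 49, 13, 31, 21]
  17 vs larger child 84 at index 2, swap → [84, 73, 17, 39, 67, 70, 49, 13, 31, 21]
  17 vs larger child 70 at index 5, swap → [84, 73, 70, 39, 67, 17, 49, 13, 31, 21]
extract-max #3 returns 84:
  remove root 84; move last element 21 to root → [21, 73, 70, 39, 67, 17, 49, 13, 31]
  21 vs larger child 73 at index 1, swap → [73, 21, 70, 39, 67, 17, 49, 13, 31]
  21 vs larger child 67 at index 4, swap → [73, 67, 70, 39, 21, 17, 49, 13, 31]
extract-max #4 returns 73:
  remove root 73; move last element 31 to root → [31, 67, 70, 39, 21, 17, 49, 13]
  31 vs larger child 70 at index 2, swap → [70, 67, 31, 39, 21, 17, 49, 13]
  31 vs larger child 49 at index 6, swap → [70, 67, 49, 39, 21, 17, 31, 13]

[70, 67, 49, 39, 21, 17, 31, 13]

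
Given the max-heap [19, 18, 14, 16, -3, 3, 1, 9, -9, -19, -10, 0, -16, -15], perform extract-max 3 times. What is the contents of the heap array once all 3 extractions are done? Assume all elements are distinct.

extract-max #1 returns 19:
  remove root 19; move last element -15 to root → [-15, 18, 14, 16, -3, 3, 1, 9, -9, -19, -10, 0, -16]
  -15 vs larger child 18 at index 1, swap → [18, -15, 14, 16, -3, 3, 1, 9, -9, -19, -10, 0, -16]
  -15 vs larger child 16 at index 3, swap → [18, 16, 14, -15, -3, 3, 1, 9, -9, -19, -10, 0, -16]
  -15 vs larger child 9 at index 7, swap → [18, 16, 14, 9, -3, 3, 1, -15, -9, -19, -10, 0, -16]
extract-max #2 returns 18:
  remove root 18; move last element -16 to root → [-16, 16, 14, 9, -3, 3, 1, -15, -9, -19, -10, 0]
  -16 vs larger child 16 at index 1, swap → [16, -16, 14, 9, -3, 3, 1, -15, -9, -19, -10, 0]
  -16 vs larger child 9 at index 3, swap → [16, 9, 14, -16, -3, 3, 1, -15, -9, -19, -10, 0]
  -16 vs larger child -9 at index 8, swap → [16, 9, 14, -9, -3, 3, 1, -15, -16, -19, -10, 0]
extract-max #3 returns 16:
  remove root 16; move last element 0 to root → [0, 9, 14, -9, -3, 3, 1, -15, -16, -19, -10]
  0 vs larger child 14 at index 2, swap → [14, 9, 0, -9, -3, 3, 1, -15, -16, -19, -10]
  0 vs larger child 3 at index 5, swap → [14, 9, 3, -9, -3, 0, 1, -15, -16, -19, -10]

[14, 9, 3, -9, -3, 0, 1, -15, -16, -19, -10]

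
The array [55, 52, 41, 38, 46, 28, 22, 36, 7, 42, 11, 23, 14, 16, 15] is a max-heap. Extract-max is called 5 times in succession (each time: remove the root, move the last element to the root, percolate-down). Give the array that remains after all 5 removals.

extract-max #1 returns 55:
  remove root 55; move last element 15 to root → [15, 52, 41, 38, 46, 28, 22, 36, 7, 42, 11, 23, 14, 16]
  15 vs larger child 52 at index 1, swap → [52, 15, 41, 38, 46, 28, 22, 36, 7, 42, 11, 23, 14, 16]
  15 vs larger child 46 at index 4, swap → [52, 46, 41, 38, 15, 28, 22, 36, 7, 42, 11, 23, 14, 16]
  15 vs larger child 42 at index 9, swap → [52, 46, 41, 38, 42, 28, 22, 36, 7, 15, 11, 23, 14, 16]
extract-max #2 returns 52:
  remove root 52; move last element 16 to root → [16, 46, 41, 38, 42, 28, 22, 36, 7, 15, 11, 23, 14]
  16 vs larger child 46 at index 1, swap → [46, 16, 41, 38, 42, 28, 22, 36, 7, 15, 11, 23, 14]
  16 vs larger child 42 at index 4, swap → [46, 42, 41, 38, 16, 28, 22, 36, 7, 15, 11, 23, 14]
extract-max #3 returns 46:
  remove root 46; move last element 14 to root → [14, 42, 41, 38, 16, 28, 22, 36, 7, 15, 11, 23]
  14 vs larger child 42 at index 1, swap → [42, 14, 41, 38, 16, 28, 22, 36, 7, 15, 11, 23]
  14 vs larger child 38 at index 3, swap → [42, 38, 41, 14, 16, 28, 22, 36, 7, 15, 11, 23]
  14 vs larger child 36 at index 7, swap → [42, 38, 41, 36, 16, 28, 22, 14, 7, 15, 11, 23]
extract-max #4 returns 42:
  remove root 42; move last element 23 to root → [23, 38, 41, 36, 16, 28, 22, 14, 7, 15, 11]
  23 vs larger child 41 at index 2, swap → [41, 38, 23, 36, 16, 28, 22, 14, 7, 15, 11]
  23 vs larger child 28 at index 5, swap → [41, 38, 28, 36, 16, 23, 22, 14, 7, 15, 11]
extract-max #5 returns 41:
  remove root 41; move last element 11 to root → [11, 38, 28, 36, 16, 23, 22, 14, 7, 15]
  11 vs larger child 38 at index 1, swap → [38, 11, 28, 36, 16, 23, 22, 14, 7, 15]
  11 vs larger child 36 at index 3, swap → [38, 36, 28, 11, 16, 23, 22, 14, 7, 15]
  11 vs larger child 14 at index 7, swap → [38, 36, 28, 14, 16, 23, 22, 11, 7, 15]

[38, 36, 28, 14, 16, 23, 22, 11, 7, 15]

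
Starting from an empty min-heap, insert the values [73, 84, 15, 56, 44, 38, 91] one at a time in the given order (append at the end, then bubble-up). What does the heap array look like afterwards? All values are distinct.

Insert 73:
  append 73 at index 0 → [73] (no swap needed)
Insert 84:
  append 84 at index 1 → [73, 84] (no swap needed)
Insert 15:
  append 15 at index 2 → [73, 84, 15]
  15 < parent 73 at index 0, swap → [15, 84, 73]
Insert 56:
  append 56 at index 3 → [15, 84, 73, 56]
  56 < parent 84 at index 1, swap → [15, 56, 73, 84]
Insert 44:
  append 44 at index 4 → [15, 56, 73, 84, 44]
  44 < parent 56 at index 1, swap → [15, 44, 73, 84, 56]
Insert 38:
  append 38 at index 5 → [15, 44, 73, 84, 56, 38]
  38 < parent 73 at index 2, swap → [15, 44, 38, 84, 56, 73]
Insert 91:
  append 91 at index 6 → [15, 44, 38, 84, 56, 73, 91] (no swap needed)

[15, 44, 38, 84, 56, 73, 91]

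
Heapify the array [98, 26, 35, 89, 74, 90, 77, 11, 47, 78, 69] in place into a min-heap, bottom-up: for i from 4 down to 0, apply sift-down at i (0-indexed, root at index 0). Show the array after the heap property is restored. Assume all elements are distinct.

sift down from index 4:
  74 vs smaller child 69 at index 10, swap → [98, 26, 35, 89, 69, 90, 77, 11, 47, 78, 74]
sift down from index 3:
  89 vs smaller child 11 at index 7, swap → [98, 26, 35, 11, 69, 90, 77, 89, 47, 78, 74]
sift down from index 2: already satisfies heap property
sift down from index 1:
  26 vs smaller child 11 at index 3, swap → [98, 11, 35, 26, 69, 90, 77, 89, 47, 78, 74]
sift down from index 0:
  98 vs smaller child 11 at index 1, swap → [11, 98, 35, 26, 69, 90, 77, 89, 47, 78, 74]
  98 vs smaller child 26 at index 3, swap → [11, 26, 35, 98, 69, 90, 77, 89, 47, 78, 74]
  98 vs smaller child 47 at index 8, swap → [11, 26, 35, 47, 69, 90, 77, 89, 98, 78, 74]

[11, 26, 35, 47, 69, 90, 77, 89, 98, 78, 74]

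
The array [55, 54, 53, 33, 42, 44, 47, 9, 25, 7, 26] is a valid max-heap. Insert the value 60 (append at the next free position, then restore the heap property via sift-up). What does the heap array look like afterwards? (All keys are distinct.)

append 60 at index 11 → [55, 54, 53, 33, 42, 44, 47, 9, 25, 7, 26, 60]
60 > parent 44 at index 5, swap → [55, 54, 53, 33, 42, 60, 47, 9, 25, 7, 26, 44]
60 > parent 53 at index 2, swap → [55, 54, 60, 33, 42, 53, 47, 9, 25, 7, 26, 44]
60 > parent 55 at index 0, swap → [60, 54, 55, 33, 42, 53, 47, 9, 25, 7, 26, 44]

[60, 54, 55, 33, 42, 53, 47, 9, 25, 7, 26, 44]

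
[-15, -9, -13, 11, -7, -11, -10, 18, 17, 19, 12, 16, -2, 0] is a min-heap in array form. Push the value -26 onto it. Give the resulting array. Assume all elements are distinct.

append -26 at index 14 → [-15, -9, -13, 11, -7, -11, -10, 18, 17, 19, 12, 16, -2, 0, -26]
-26 < parent -10 at index 6, swap → [-15, -9, -13, 11, -7, -11, -26, 18, 17, 19, 12, 16, -2, 0, -10]
-26 < parent -13 at index 2, swap → [-15, -9, -26, 11, -7, -11, -13, 18, 17, 19, 12, 16, -2, 0, -10]
-26 < parent -15 at index 0, swap → [-26, -9, -15, 11, -7, -11, -13, 18, 17, 19, 12, 16, -2, 0, -10]

[-26, -9, -15, 11, -7, -11, -13, 18, 17, 19, 12, 16, -2, 0, -10]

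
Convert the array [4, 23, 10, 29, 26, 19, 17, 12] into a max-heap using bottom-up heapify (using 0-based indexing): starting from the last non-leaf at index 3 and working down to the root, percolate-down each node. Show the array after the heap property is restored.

sift down from index 3: already satisfies heap property
sift down from index 2:
  10 vs larger child 19 at index 5, swap → [4, 23, 19, 29, 26, 10, 17, 12]
sift down from index 1:
  23 vs larger child 29 at index 3, swap → [4, 29, 19, 23, 26, 10, 17, 12]
sift down from index 0:
  4 vs larger child 29 at index 1, swap → [29, 4, 19, 23, 26, 10, 17, 12]
  4 vs larger child 26 at index 4, swap → [29, 26, 19, 23, 4, 10, 17, 12]

[29, 26, 19, 23, 4, 10, 17, 12]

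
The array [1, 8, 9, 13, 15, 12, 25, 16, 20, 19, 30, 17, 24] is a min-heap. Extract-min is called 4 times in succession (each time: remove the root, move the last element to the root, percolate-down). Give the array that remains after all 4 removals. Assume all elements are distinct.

extract-min #1 returns 1:
  remove root 1; move last element 24 to root → [24, 8, 9, 13, 15, 12, 25, 16, 20, 19, 30, 17]
  24 vs smaller child 8 at index 1, swap → [8, 24, 9, 13, 15, 12, 25, 16, 20, 19, 30, 17]
  24 vs smaller child 13 at index 3, swap → [8, 13, 9, 24, 15, 12, 25, 16, 20, 19, 30, 17]
  24 vs smaller child 16 at index 7, swap → [8, 13, 9, 16, 15, 12, 25, 24, 20, 19, 30, 17]
extract-min #2 returns 8:
  remove root 8; move last element 17 to root → [17, 13, 9, 16, 15, 12, 25, 24, 20, 19, 30]
  17 vs smaller child 9 at index 2, swap → [9, 13, 17, 16, 15, 12, 25, 24, 20, 19, 30]
  17 vs smaller child 12 at index 5, swap → [9, 13, 12, 16, 15, 17, 25, 24, 20, 19, 30]
extract-min #3 returns 9:
  remove root 9; move last element 30 to root → [30, 13, 12, 16, 15, 17, 25, 24, 20, 19]
  30 vs smaller child 12 at index 2, swap → [12, 13, 30, 16, 15, 17, 25, 24, 20, 19]
  30 vs smaller child 17 at index 5, swap → [12, 13, 17, 16, 15, 30, 25, 24, 20, 19]
extract-min #4 returns 12:
  remove root 12; move last element 19 to root → [19, 13, 17, 16, 15, 30, 25, 24, 20]
  19 vs smaller child 13 at index 1, swap → [13, 19, 17, 16, 15, 30, 25, 24, 20]
  19 vs smaller child 15 at index 4, swap → [13, 15, 17, 16, 19, 30, 25, 24, 20]

[13, 15, 17, 16, 19, 30, 25, 24, 20]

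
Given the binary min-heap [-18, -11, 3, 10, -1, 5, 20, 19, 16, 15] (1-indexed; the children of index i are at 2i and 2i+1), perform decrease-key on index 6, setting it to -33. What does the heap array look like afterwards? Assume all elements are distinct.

[-33, -11, -18, 10, -1, 3, 20, 19, 16, 15]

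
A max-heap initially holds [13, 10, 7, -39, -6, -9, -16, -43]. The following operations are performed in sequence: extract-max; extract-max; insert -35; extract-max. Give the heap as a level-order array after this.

[-6, -35, -9, -39, -43, -16]

extract-max → returns 13:
  remove root 13; move last element -43 to root → [-43, 10, 7, -39, -6, -9, -16]
  -43 vs larger child 10 at index 1, swap → [10, -43, 7, -39, -6, -9, -16]
  -43 vs larger child -6 at index 4, swap → [10, -6, 7, -39, -43, -9, -16]
extract-max → returns 10:
  remove root 10; move last element -16 to root → [-16, -6, 7, -39, -43, -9]
  -16 vs larger child 7 at index 2, swap → [7, -6, -16, -39, -43, -9]
  -16 vs only child -9 at index 5, swap → [7, -6, -9, -39, -43, -16]
insert -35:
  append -35 at index 6 → [7, -6, -9, -39, -43, -16, -35] (no swap needed)
extract-max → returns 7:
  remove root 7; move last element -35 to root → [-35, -6, -9, -39, -43, -16]
  -35 vs larger child -6 at index 1, swap → [-6, -35, -9, -39, -43, -16]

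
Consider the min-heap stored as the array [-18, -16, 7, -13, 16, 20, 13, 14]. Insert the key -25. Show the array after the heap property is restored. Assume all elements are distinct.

append -25 at index 8 → [-18, -16, 7, -13, 16, 20, 13, 14, -25]
-25 < parent -13 at index 3, swap → [-18, -16, 7, -25, 16, 20, 13, 14, -13]
-25 < parent -16 at index 1, swap → [-18, -25, 7, -16, 16, 20, 13, 14, -13]
-25 < parent -18 at index 0, swap → [-25, -18, 7, -16, 16, 20, 13, 14, -13]

[-25, -18, 7, -16, 16, 20, 13, 14, -13]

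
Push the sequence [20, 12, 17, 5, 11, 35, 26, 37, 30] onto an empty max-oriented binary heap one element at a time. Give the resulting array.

[37, 35, 26, 30, 11, 17, 20, 5, 12]

Insert 20:
  append 20 at index 0 → [20] (no swap needed)
Insert 12:
  append 12 at index 1 → [20, 12] (no swap needed)
Insert 17:
  append 17 at index 2 → [20, 12, 17] (no swap needed)
Insert 5:
  append 5 at index 3 → [20, 12, 17, 5] (no swap needed)
Insert 11:
  append 11 at index 4 → [20, 12, 17, 5, 11] (no swap needed)
Insert 35:
  append 35 at index 5 → [20, 12, 17, 5, 11, 35]
  35 > parent 17 at index 2, swap → [20, 12, 35, 5, 11, 17]
  35 > parent 20 at index 0, swap → [35, 12, 20, 5, 11, 17]
Insert 26:
  append 26 at index 6 → [35, 12, 20, 5, 11, 17, 26]
  26 > parent 20 at index 2, swap → [35, 12, 26, 5, 11, 17, 20]
Insert 37:
  append 37 at index 7 → [35, 12, 26, 5, 11, 17, 20, 37]
  37 > parent 5 at index 3, swap → [35, 12, 26, 37, 11, 17, 20, 5]
  37 > parent 12 at index 1, swap → [35, 37, 26, 12, 11, 17, 20, 5]
  37 > parent 35 at index 0, swap → [37, 35, 26, 12, 11, 17, 20, 5]
Insert 30:
  append 30 at index 8 → [37, 35, 26, 12, 11, 17, 20, 5, 30]
  30 > parent 12 at index 3, swap → [37, 35, 26, 30, 11, 17, 20, 5, 12]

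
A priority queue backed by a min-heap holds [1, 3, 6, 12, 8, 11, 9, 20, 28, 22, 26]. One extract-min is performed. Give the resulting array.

remove root 1; move last element 26 to root → [26, 3, 6, 12, 8, 11, 9, 20, 28, 22]
26 vs smaller child 3 at index 1, swap → [3, 26, 6, 12, 8, 11, 9, 20, 28, 22]
26 vs smaller child 8 at index 4, swap → [3, 8, 6, 12, 26, 11, 9, 20, 28, 22]
26 vs only child 22 at index 9, swap → [3, 8, 6, 12, 22, 11, 9, 20, 28, 26]

[3, 8, 6, 12, 22, 11, 9, 20, 28, 26]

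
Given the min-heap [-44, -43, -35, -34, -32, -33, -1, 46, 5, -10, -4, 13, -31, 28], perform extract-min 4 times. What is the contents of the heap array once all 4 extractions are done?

extract-min #1 returns -44:
  remove root -44; move last element 28 to root → [28, -43, -35, -34, -32, -33, -1, 46, 5, -10, -4, 13, -31]
  28 vs smaller child -43 at index 1, swap → [-43, 28, -35, -34, -32, -33, -1, 46, 5, -10, -4, 13, -31]
  28 vs smaller child -34 at index 3, swap → [-43, -34, -35, 28, -32, -33, -1, 46, 5, -10, -4, 13, -31]
  28 vs smaller child 5 at index 8, swap → [-43, -34, -35, 5, -32, -33, -1, 46, 28, -10, -4, 13, -31]
extract-min #2 returns -43:
  remove root -43; move last element -31 to root → [-31, -34, -35, 5, -32, -33, -1, 46, 28, -10, -4, 13]
  -31 vs smaller child -35 at index 2, swap → [-35, -34, -31, 5, -32, -33, -1, 46, 28, -10, -4, 13]
  -31 vs smaller child -33 at index 5, swap → [-35, -34, -33, 5, -32, -31, -1, 46, 28, -10, -4, 13]
extract-min #3 returns -35:
  remove root -35; move last element 13 to root → [13, -34, -33, 5, -32, -31, -1, 46, 28, -10, -4]
  13 vs smaller child -34 at index 1, swap → [-34, 13, -33, 5, -32, -31, -1, 46, 28, -10, -4]
  13 vs smaller child -32 at index 4, swap → [-34, -32, -33, 5, 13, -31, -1, 46, 28, -10, -4]
  13 vs smaller child -10 at index 9, swap → [-34, -32, -33, 5, -10, -31, -1, 46, 28, 13, -4]
extract-min #4 returns -34:
  remove root -34; move last element -4 to root → [-4, -32, -33, 5, -10, -31, -1, 46, 28, 13]
  -4 vs smaller child -33 at index 2, swap → [-33, -32, -4, 5, -10, -31, -1, 46, 28, 13]
  -4 vs smaller child -31 at index 5, swap → [-33, -32, -31, 5, -10, -4, -1, 46, 28, 13]

[-33, -32, -31, 5, -10, -4, -1, 46, 28, 13]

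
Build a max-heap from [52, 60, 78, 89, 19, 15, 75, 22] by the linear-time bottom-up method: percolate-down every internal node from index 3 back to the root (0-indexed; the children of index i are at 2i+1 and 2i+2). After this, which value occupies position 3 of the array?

sift down from index 3: already satisfies heap property
sift down from index 2: already satisfies heap property
sift down from index 1:
  60 vs larger child 89 at index 3, swap → [52, 89, 78, 60, 19, 15, 75, 22]
sift down from index 0:
  52 vs larger child 89 at index 1, swap → [89, 52, 78, 60, 19, 15, 75, 22]
  52 vs larger child 60 at index 3, swap → [89, 60, 78, 52, 19, 15, 75, 22]
resulting array: [89, 60, 78, 52, 19, 15, 75, 22]

52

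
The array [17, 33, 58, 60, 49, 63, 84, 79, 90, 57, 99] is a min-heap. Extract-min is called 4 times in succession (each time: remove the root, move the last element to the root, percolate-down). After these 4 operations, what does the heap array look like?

extract-min #1 returns 17:
  remove root 17; move last element 99 to root → [99, 33, 58, 60, 49, 63, 84, 79, 90, 57]
  99 vs smaller child 33 at index 1, swap → [33, 99, 58, 60, 49, 63, 84, 79, 90, 57]
  99 vs smaller child 49 at index 4, swap → [33, 49, 58, 60, 99, 63, 84, 79, 90, 57]
  99 vs only child 57 at index 9, swap → [33, 49, 58, 60, 57, 63, 84, 79, 90, 99]
extract-min #2 returns 33:
  remove root 33; move last element 99 to root → [99, 49, 58, 60, 57, 63, 84, 79, 90]
  99 vs smaller child 49 at index 1, swap → [49, 99, 58, 60, 57, 63, 84, 79, 90]
  99 vs smaller child 57 at index 4, swap → [49, 57, 58, 60, 99, 63, 84, 79, 90]
extract-min #3 returns 49:
  remove root 49; move last element 90 to root → [90, 57, 58, 60, 99, 63, 84, 79]
  90 vs smaller child 57 at index 1, swap → [57, 90, 58, 60, 99, 63, 84, 79]
  90 vs smaller child 60 at index 3, swap → [57, 60, 58, 90, 99, 63, 84, 79]
  90 vs only child 79 at index 7, swap → [57, 60, 58, 79, 99, 63, 84, 90]
extract-min #4 returns 57:
  remove root 57; move last element 90 to root → [90, 60, 58, 79, 99, 63, 84]
  90 vs smaller child 58 at index 2, swap → [58, 60, 90, 79, 99, 63, 84]
  90 vs smaller child 63 at index 5, swap → [58, 60, 63, 79, 99, 90, 84]

[58, 60, 63, 79, 99, 90, 84]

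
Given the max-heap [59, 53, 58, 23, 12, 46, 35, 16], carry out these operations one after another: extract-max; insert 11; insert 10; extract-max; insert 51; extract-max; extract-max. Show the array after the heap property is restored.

extract-max → returns 59:
  remove root 59; move last element 16 to root → [16, 53, 58, 23, 12, 46, 35]
  16 vs larger child 58 at index 2, swap → [58, 53, 16, 23, 12, 46, 35]
  16 vs larger child 46 at index 5, swap → [58, 53, 46, 23, 12, 16, 35]
insert 11:
  append 11 at index 7 → [58, 53, 46, 23, 12, 16, 35, 11] (no swap needed)
insert 10:
  append 10 at index 8 → [58, 53, 46, 23, 12, 16, 35, 11, 10] (no swap needed)
extract-max → returns 58:
  remove root 58; move last element 10 to root → [10, 53, 46, 23, 12, 16, 35, 11]
  10 vs larger child 53 at index 1, swap → [53, 10, 46, 23, 12, 16, 35, 11]
  10 vs larger child 23 at index 3, swap → [53, 23, 46, 10, 12, 16, 35, 11]
  10 vs only child 11 at index 7, swap → [53, 23, 46, 11, 12, 16, 35, 10]
insert 51:
  append 51 at index 8 → [53, 23, 46, 11, 12, 16, 35, 10, 51]
  51 > parent 11 at index 3, swap → [53, 23, 46, 51, 12, 16, 35, 10, 11]
  51 > parent 23 at index 1, swap → [53, 51, 46, 23, 12, 16, 35, 10, 11]
extract-max → returns 53:
  remove root 53; move last element 11 to root → [11, 51, 46, 23, 12, 16, 35, 10]
  11 vs larger child 51 at index 1, swap → [51, 11, 46, 23, 12, 16, 35, 10]
  11 vs larger child 23 at index 3, swap → [51, 23, 46, 11, 12, 16, 35, 10]
extract-max → returns 51:
  remove root 51; move last element 10 to root → [10, 23, 46, 11, 12, 16, 35]
  10 vs larger child 46 at index 2, swap → [46, 23, 10, 11, 12, 16, 35]
  10 vs larger child 35 at index 6, swap → [46, 23, 35, 11, 12, 16, 10]

[46, 23, 35, 11, 12, 16, 10]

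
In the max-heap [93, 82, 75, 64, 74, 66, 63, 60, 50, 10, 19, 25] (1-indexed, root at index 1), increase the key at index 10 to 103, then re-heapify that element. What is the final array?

[103, 93, 75, 64, 82, 66, 63, 60, 50, 74, 19, 25]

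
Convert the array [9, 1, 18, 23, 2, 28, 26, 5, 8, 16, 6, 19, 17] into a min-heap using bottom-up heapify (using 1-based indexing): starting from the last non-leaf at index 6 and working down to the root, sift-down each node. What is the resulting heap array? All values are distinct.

sift down from index 6:
  28 vs smaller child 17 at index 13, swap → [9, 1, 18, 23, 2, 17, 26, 5, 8, 16, 6, 19, 28]
sift down from index 5: already satisfies heap property
sift down from index 4:
  23 vs smaller child 5 at index 8, swap → [9, 1, 18, 5, 2, 17, 26, 23, 8, 16, 6, 19, 28]
sift down from index 3:
  18 vs smaller child 17 at index 6, swap → [9, 1, 17, 5, 2, 18, 26, 23, 8, 16, 6, 19, 28]
sift down from index 2: already satisfies heap property
sift down from index 1:
  9 vs smaller child 1 at index 2, swap → [1, 9, 17, 5, 2, 18, 26, 23, 8, 16, 6, 19, 28]
  9 vs smaller child 2 at index 5, swap → [1, 2, 17, 5, 9, 18, 26, 23, 8, 16, 6, 19, 28]
  9 vs smaller child 6 at index 11, swap → [1, 2, 17, 5, 6, 18, 26, 23, 8, 16, 9, 19, 28]

[1, 2, 17, 5, 6, 18, 26, 23, 8, 16, 9, 19, 28]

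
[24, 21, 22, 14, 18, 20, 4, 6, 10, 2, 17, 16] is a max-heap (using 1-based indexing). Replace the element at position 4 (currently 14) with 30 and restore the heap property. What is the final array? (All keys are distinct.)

[30, 24, 22, 21, 18, 20, 4, 6, 10, 2, 17, 16]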